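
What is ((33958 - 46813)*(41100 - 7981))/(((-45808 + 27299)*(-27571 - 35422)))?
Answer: -425744745/1165937437 ≈ -0.36515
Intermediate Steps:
((33958 - 46813)*(41100 - 7981))/(((-45808 + 27299)*(-27571 - 35422))) = (-12855*33119)/((-18509*(-62993))) = -425744745/1165937437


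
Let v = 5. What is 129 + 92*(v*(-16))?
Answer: -7231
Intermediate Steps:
129 + 92*(v*(-16)) = 129 + 92*(5*(-16)) = 129 + 92*(-80) = 129 - 7360 = -7231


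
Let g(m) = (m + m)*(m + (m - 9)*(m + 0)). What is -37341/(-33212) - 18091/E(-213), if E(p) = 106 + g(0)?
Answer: -298440073/1760236 ≈ -169.55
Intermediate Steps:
g(m) = 2*m*(m + m*(-9 + m)) (g(m) = (2*m)*(m + (-9 + m)*m) = (2*m)*(m + m*(-9 + m)) = 2*m*(m + m*(-9 + m)))
E(p) = 106 (E(p) = 106 + 2*0²*(-8 + 0) = 106 + 2*0*(-8) = 106 + 0 = 106)
-37341/(-33212) - 18091/E(-213) = -37341/(-33212) - 18091/106 = -37341*(-1/33212) - 18091*1/106 = 37341/33212 - 18091/106 = -298440073/1760236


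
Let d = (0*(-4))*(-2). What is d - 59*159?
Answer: -9381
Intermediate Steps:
d = 0 (d = 0*(-2) = 0)
d - 59*159 = 0 - 59*159 = 0 - 9381 = -9381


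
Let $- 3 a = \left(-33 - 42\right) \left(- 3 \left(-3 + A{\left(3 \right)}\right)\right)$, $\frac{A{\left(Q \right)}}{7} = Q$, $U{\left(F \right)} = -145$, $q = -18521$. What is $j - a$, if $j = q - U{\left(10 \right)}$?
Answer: $-17026$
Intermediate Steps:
$A{\left(Q \right)} = 7 Q$
$j = -18376$ ($j = -18521 - -145 = -18521 + 145 = -18376$)
$a = -1350$ ($a = - \frac{\left(-33 - 42\right) \left(- 3 \left(-3 + 7 \cdot 3\right)\right)}{3} = - \frac{\left(-75\right) \left(- 3 \left(-3 + 21\right)\right)}{3} = - \frac{\left(-75\right) \left(\left(-3\right) 18\right)}{3} = - \frac{\left(-75\right) \left(-54\right)}{3} = \left(- \frac{1}{3}\right) 4050 = -1350$)
$j - a = -18376 - -1350 = -18376 + 1350 = -17026$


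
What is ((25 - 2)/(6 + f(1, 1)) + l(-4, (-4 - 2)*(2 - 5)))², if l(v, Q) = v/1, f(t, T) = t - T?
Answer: 1/36 ≈ 0.027778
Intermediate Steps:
l(v, Q) = v (l(v, Q) = v*1 = v)
((25 - 2)/(6 + f(1, 1)) + l(-4, (-4 - 2)*(2 - 5)))² = ((25 - 2)/(6 + (1 - 1*1)) - 4)² = (23/(6 + (1 - 1)) - 4)² = (23/(6 + 0) - 4)² = (23/6 - 4)² = (-⅙)² = 1/36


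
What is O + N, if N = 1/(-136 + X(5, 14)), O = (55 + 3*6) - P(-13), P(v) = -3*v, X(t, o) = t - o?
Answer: 4929/145 ≈ 33.993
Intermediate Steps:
O = 34 (O = (55 + 3*6) - (-3)*(-13) = (55 + 18) - 1*39 = 73 - 39 = 34)
N = -1/145 (N = 1/(-136 + (5 - 1*14)) = 1/(-136 + (5 - 14)) = 1/(-136 - 9) = 1/(-145) = -1/145 ≈ -0.0068966)
O + N = 34 - 1/145 = 4929/145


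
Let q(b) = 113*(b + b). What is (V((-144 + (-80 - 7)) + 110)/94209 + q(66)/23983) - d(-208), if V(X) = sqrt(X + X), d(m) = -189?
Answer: 4547703/23983 + 11*I*sqrt(2)/94209 ≈ 189.62 + 0.00016513*I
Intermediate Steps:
q(b) = 226*b (q(b) = 113*(2*b) = 226*b)
V(X) = sqrt(2)*sqrt(X) (V(X) = sqrt(2*X) = sqrt(2)*sqrt(X))
(V((-144 + (-80 - 7)) + 110)/94209 + q(66)/23983) - d(-208) = ((sqrt(2)*sqrt((-144 + (-80 - 7)) + 110))/94209 + (226*66)/23983) - 1*(-189) = ((sqrt(2)*sqrt((-144 - 87) + 110))*(1/94209) + 14916*(1/23983)) + 189 = ((sqrt(2)*sqrt(-231 + 110))*(1/94209) + 14916/23983) + 189 = ((sqrt(2)*sqrt(-121))*(1/94209) + 14916/23983) + 189 = ((sqrt(2)*(11*I))*(1/94209) + 14916/23983) + 189 = ((11*I*sqrt(2))*(1/94209) + 14916/23983) + 189 = (11*I*sqrt(2)/94209 + 14916/23983) + 189 = (14916/23983 + 11*I*sqrt(2)/94209) + 189 = 4547703/23983 + 11*I*sqrt(2)/94209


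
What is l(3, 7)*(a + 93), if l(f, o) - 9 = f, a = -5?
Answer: 1056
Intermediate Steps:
l(f, o) = 9 + f
l(3, 7)*(a + 93) = (9 + 3)*(-5 + 93) = 12*88 = 1056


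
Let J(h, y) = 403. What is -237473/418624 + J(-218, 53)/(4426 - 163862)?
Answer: -9507612675/16685934016 ≈ -0.56980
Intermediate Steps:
-237473/418624 + J(-218, 53)/(4426 - 163862) = -237473/418624 + 403/(4426 - 163862) = -237473*1/418624 + 403/(-159436) = -237473/418624 + 403*(-1/159436) = -237473/418624 - 403/159436 = -9507612675/16685934016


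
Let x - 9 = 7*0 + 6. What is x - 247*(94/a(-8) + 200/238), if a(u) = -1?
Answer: 2740027/119 ≈ 23025.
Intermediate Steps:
x = 15 (x = 9 + (7*0 + 6) = 9 + (0 + 6) = 9 + 6 = 15)
x - 247*(94/a(-8) + 200/238) = 15 - 247*(94/(-1) + 200/238) = 15 - 247*(94*(-1) + 200*(1/238)) = 15 - 247*(-94 + 100/119) = 15 - 247*(-11086/119) = 15 + 2738242/119 = 2740027/119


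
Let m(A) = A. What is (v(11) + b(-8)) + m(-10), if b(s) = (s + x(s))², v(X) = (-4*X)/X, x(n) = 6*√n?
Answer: -238 - 192*I*√2 ≈ -238.0 - 271.53*I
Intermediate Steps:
v(X) = -4
b(s) = (s + 6*√s)²
(v(11) + b(-8)) + m(-10) = (-4 + (-8 + 6*√(-8))²) - 10 = (-4 + (-8 + 6*(2*I*√2))²) - 10 = (-4 + (-8 + 12*I*√2)²) - 10 = -14 + (-8 + 12*I*√2)²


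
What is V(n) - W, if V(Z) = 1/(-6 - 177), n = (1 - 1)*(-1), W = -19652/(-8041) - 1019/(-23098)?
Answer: -4985464679/1999339782 ≈ -2.4936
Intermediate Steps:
W = 27183275/10925354 (W = -19652*(-1/8041) - 1019*(-1/23098) = 1156/473 + 1019/23098 = 27183275/10925354 ≈ 2.4881)
n = 0 (n = 0*(-1) = 0)
V(Z) = -1/183 (V(Z) = 1/(-183) = -1/183)
V(n) - W = -1/183 - 1*27183275/10925354 = -1/183 - 27183275/10925354 = -4985464679/1999339782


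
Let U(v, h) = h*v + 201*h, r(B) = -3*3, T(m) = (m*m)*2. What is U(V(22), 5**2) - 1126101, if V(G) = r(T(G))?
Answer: -1121301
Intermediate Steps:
T(m) = 2*m**2 (T(m) = m**2*2 = 2*m**2)
r(B) = -9
V(G) = -9
U(v, h) = 201*h + h*v
U(V(22), 5**2) - 1126101 = 5**2*(201 - 9) - 1126101 = 25*192 - 1126101 = 4800 - 1126101 = -1121301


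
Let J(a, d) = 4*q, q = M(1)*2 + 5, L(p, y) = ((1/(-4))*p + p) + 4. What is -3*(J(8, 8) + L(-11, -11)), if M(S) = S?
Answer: -285/4 ≈ -71.250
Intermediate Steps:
L(p, y) = 4 + 3*p/4 (L(p, y) = ((1*(-¼))*p + p) + 4 = (-p/4 + p) + 4 = 3*p/4 + 4 = 4 + 3*p/4)
q = 7 (q = 1*2 + 5 = 2 + 5 = 7)
J(a, d) = 28 (J(a, d) = 4*7 = 28)
-3*(J(8, 8) + L(-11, -11)) = -3*(28 + (4 + (¾)*(-11))) = -3*(28 + (4 - 33/4)) = -3*(28 - 17/4) = -3*95/4 = -285/4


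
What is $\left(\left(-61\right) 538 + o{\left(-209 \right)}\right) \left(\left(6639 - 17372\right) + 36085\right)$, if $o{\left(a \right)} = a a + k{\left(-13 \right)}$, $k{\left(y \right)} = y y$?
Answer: $279683264$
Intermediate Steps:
$k{\left(y \right)} = y^{2}$
$o{\left(a \right)} = 169 + a^{2}$ ($o{\left(a \right)} = a a + \left(-13\right)^{2} = a^{2} + 169 = 169 + a^{2}$)
$\left(\left(-61\right) 538 + o{\left(-209 \right)}\right) \left(\left(6639 - 17372\right) + 36085\right) = \left(\left(-61\right) 538 + \left(169 + \left(-209\right)^{2}\right)\right) \left(\left(6639 - 17372\right) + 36085\right) = \left(-32818 + \left(169 + 43681\right)\right) \left(\left(6639 - 17372\right) + 36085\right) = \left(-32818 + 43850\right) \left(-10733 + 36085\right) = 11032 \cdot 25352 = 279683264$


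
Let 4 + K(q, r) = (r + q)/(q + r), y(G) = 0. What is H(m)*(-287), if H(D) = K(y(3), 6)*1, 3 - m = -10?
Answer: 861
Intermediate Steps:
m = 13 (m = 3 - 1*(-10) = 3 + 10 = 13)
K(q, r) = -3 (K(q, r) = -4 + (r + q)/(q + r) = -4 + (q + r)/(q + r) = -4 + 1 = -3)
H(D) = -3 (H(D) = -3*1 = -3)
H(m)*(-287) = -3*(-287) = 861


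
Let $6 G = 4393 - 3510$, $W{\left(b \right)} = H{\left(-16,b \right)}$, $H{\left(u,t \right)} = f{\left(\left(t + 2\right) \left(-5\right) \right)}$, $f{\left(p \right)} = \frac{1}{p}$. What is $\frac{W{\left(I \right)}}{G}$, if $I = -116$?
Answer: $\frac{1}{83885} \approx 1.1921 \cdot 10^{-5}$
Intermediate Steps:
$H{\left(u,t \right)} = \frac{1}{-10 - 5 t}$ ($H{\left(u,t \right)} = \frac{1}{\left(t + 2\right) \left(-5\right)} = \frac{1}{\left(2 + t\right) \left(-5\right)} = \frac{1}{-10 - 5 t}$)
$W{\left(b \right)} = - \frac{1}{10 + 5 b}$
$G = \frac{883}{6}$ ($G = \frac{4393 - 3510}{6} = \frac{1}{6} \cdot 883 = \frac{883}{6} \approx 147.17$)
$\frac{W{\left(I \right)}}{G} = \frac{\left(-1\right) \frac{1}{10 + 5 \left(-116\right)}}{\frac{883}{6}} = - \frac{1}{10 - 580} \cdot \frac{6}{883} = - \frac{1}{-570} \cdot \frac{6}{883} = \left(-1\right) \left(- \frac{1}{570}\right) \frac{6}{883} = \frac{1}{570} \cdot \frac{6}{883} = \frac{1}{83885}$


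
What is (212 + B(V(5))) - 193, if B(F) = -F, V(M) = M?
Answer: 14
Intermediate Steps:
(212 + B(V(5))) - 193 = (212 - 1*5) - 193 = (212 - 5) - 193 = 207 - 193 = 14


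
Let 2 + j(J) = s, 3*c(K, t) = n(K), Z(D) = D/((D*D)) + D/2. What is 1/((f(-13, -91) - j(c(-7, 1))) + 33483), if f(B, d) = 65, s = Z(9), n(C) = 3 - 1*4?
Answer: 18/603817 ≈ 2.9810e-5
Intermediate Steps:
n(C) = -1 (n(C) = 3 - 4 = -1)
Z(D) = 1/D + D/2 (Z(D) = D/(D**2) + D*(1/2) = D/D**2 + D/2 = 1/D + D/2)
c(K, t) = -1/3 (c(K, t) = (1/3)*(-1) = -1/3)
s = 83/18 (s = 1/9 + (1/2)*9 = 1/9 + 9/2 = 83/18 ≈ 4.6111)
j(J) = 47/18 (j(J) = -2 + 83/18 = 47/18)
1/((f(-13, -91) - j(c(-7, 1))) + 33483) = 1/((65 - 1*47/18) + 33483) = 1/((65 - 47/18) + 33483) = 1/(1123/18 + 33483) = 1/(603817/18) = 18/603817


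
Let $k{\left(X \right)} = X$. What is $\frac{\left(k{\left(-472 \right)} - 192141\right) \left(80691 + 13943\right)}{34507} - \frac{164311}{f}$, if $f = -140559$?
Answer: $- \frac{2562067045901201}{4850269413} \approx -5.2823 \cdot 10^{5}$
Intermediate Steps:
$\frac{\left(k{\left(-472 \right)} - 192141\right) \left(80691 + 13943\right)}{34507} - \frac{164311}{f} = \frac{\left(-472 - 192141\right) \left(80691 + 13943\right)}{34507} - \frac{164311}{-140559} = \left(-192613\right) 94634 \cdot \frac{1}{34507} - - \frac{164311}{140559} = \left(-18227738642\right) \frac{1}{34507} + \frac{164311}{140559} = - \frac{18227738642}{34507} + \frac{164311}{140559} = - \frac{2562067045901201}{4850269413}$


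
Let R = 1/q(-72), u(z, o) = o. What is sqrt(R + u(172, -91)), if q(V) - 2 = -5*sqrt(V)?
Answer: sqrt(-91 + 1/(2 - 30*I*sqrt(2))) ≈ 0.0012 + 9.5393*I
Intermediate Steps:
q(V) = 2 - 5*sqrt(V)
R = 1/(2 - 30*I*sqrt(2)) ≈ 0.0011086 + 0.023518*I
sqrt(R + u(172, -91)) = sqrt((1/902 + 15*I*sqrt(2)/902) - 91) = sqrt(-82081/902 + 15*I*sqrt(2)/902)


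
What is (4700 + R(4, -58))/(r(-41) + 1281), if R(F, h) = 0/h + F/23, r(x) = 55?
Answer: 13513/3841 ≈ 3.5181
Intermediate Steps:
R(F, h) = F/23 (R(F, h) = 0 + F*(1/23) = 0 + F/23 = F/23)
(4700 + R(4, -58))/(r(-41) + 1281) = (4700 + (1/23)*4)/(55 + 1281) = (4700 + 4/23)/1336 = (108104/23)*(1/1336) = 13513/3841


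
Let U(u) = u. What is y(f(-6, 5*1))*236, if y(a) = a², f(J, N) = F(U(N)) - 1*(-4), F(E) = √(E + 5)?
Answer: 6136 + 1888*√10 ≈ 12106.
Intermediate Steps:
F(E) = √(5 + E)
f(J, N) = 4 + √(5 + N) (f(J, N) = √(5 + N) - 1*(-4) = √(5 + N) + 4 = 4 + √(5 + N))
y(f(-6, 5*1))*236 = (4 + √(5 + 5*1))²*236 = (4 + √(5 + 5))²*236 = (4 + √10)²*236 = 236*(4 + √10)²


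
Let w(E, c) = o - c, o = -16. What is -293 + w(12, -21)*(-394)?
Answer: -2263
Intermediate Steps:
w(E, c) = -16 - c
-293 + w(12, -21)*(-394) = -293 + (-16 - 1*(-21))*(-394) = -293 + (-16 + 21)*(-394) = -293 + 5*(-394) = -293 - 1970 = -2263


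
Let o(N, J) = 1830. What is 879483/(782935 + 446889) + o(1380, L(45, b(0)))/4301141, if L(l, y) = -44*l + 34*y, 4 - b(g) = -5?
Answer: 3785030968023/5289646429184 ≈ 0.71555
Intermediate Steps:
b(g) = 9 (b(g) = 4 - 1*(-5) = 4 + 5 = 9)
879483/(782935 + 446889) + o(1380, L(45, b(0)))/4301141 = 879483/(782935 + 446889) + 1830/4301141 = 879483/1229824 + 1830*(1/4301141) = 879483*(1/1229824) + 1830/4301141 = 879483/1229824 + 1830/4301141 = 3785030968023/5289646429184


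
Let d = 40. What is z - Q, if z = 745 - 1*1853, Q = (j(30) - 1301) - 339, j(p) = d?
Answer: 492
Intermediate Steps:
j(p) = 40
Q = -1600 (Q = (40 - 1301) - 339 = -1261 - 339 = -1600)
z = -1108 (z = 745 - 1853 = -1108)
z - Q = -1108 - 1*(-1600) = -1108 + 1600 = 492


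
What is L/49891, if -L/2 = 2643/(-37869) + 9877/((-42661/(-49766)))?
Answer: -12409312921690/26866792581473 ≈ -0.46188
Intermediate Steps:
L = -12409312921690/538509803 (L = -2*(2643/(-37869) + 9877/((-42661/(-49766)))) = -2*(2643*(-1/37869) + 9877/((-42661*(-1/49766)))) = -2*(-881/12623 + 9877/(42661/49766)) = -2*(-881/12623 + 9877*(49766/42661)) = -2*(-881/12623 + 491538782/42661) = -2*6204656460845/538509803 = -12409312921690/538509803 ≈ -23044.)
L/49891 = -12409312921690/538509803/49891 = -12409312921690/538509803*1/49891 = -12409312921690/26866792581473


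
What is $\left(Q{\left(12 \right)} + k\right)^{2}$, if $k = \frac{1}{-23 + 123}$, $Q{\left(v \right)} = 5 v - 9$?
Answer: $\frac{26020201}{10000} \approx 2602.0$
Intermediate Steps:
$Q{\left(v \right)} = -9 + 5 v$
$k = \frac{1}{100} \approx 0.01$
$\left(Q{\left(12 \right)} + k\right)^{2} = \left(\left(-9 + 5 \cdot 12\right) + \frac{1}{100}\right)^{2} = \left(\left(-9 + 60\right) + \frac{1}{100}\right)^{2} = \left(51 + \frac{1}{100}\right)^{2} = \left(\frac{5101}{100}\right)^{2} = \frac{26020201}{10000}$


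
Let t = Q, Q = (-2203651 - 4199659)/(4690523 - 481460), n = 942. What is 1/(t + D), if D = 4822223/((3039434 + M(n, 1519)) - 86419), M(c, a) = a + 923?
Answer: 12439704706791/1372333044379 ≈ 9.0646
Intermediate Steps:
Q = -6403310/4209063 ≈ -1.5213
t = -6403310/4209063 ≈ -1.5213
M(c, a) = 923 + a
D = 4822223/2955457 (D = 4822223/((3039434 + (923 + 1519)) - 86419) = 4822223/((3039434 + 2442) - 86419) = 4822223/(3041876 - 86419) = 4822223/2955457 ≈ 1.6316)
1/(t + D) = 1/(-6403310/4209063 + 4822223/2955457) = 1/(1372333044379/12439704706791) = 12439704706791/1372333044379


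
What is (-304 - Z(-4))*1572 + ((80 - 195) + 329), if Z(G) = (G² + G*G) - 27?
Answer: -485534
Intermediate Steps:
Z(G) = -27 + 2*G² (Z(G) = (G² + G²) - 27 = 2*G² - 27 = -27 + 2*G²)
(-304 - Z(-4))*1572 + ((80 - 195) + 329) = (-304 - (-27 + 2*(-4)²))*1572 + ((80 - 195) + 329) = (-304 - (-27 + 2*16))*1572 + (-115 + 329) = (-304 - (-27 + 32))*1572 + 214 = (-304 - 1*5)*1572 + 214 = (-304 - 5)*1572 + 214 = -309*1572 + 214 = -485748 + 214 = -485534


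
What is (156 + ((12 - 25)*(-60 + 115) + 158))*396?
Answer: -158796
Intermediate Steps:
(156 + ((12 - 25)*(-60 + 115) + 158))*396 = (156 + (-13*55 + 158))*396 = (156 + (-715 + 158))*396 = (156 - 557)*396 = -401*396 = -158796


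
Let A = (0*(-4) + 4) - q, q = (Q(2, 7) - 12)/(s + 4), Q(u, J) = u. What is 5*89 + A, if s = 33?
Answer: 16623/37 ≈ 449.27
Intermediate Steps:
q = -10/37 (q = (2 - 12)/(33 + 4) = -10/37 ≈ -0.27027)
A = 158/37 (A = (0*(-4) + 4) - 1*(-10/37) = (0 + 4) + 10/37 = 4 + 10/37 = 158/37 ≈ 4.2703)
5*89 + A = 5*89 + 158/37 = 445 + 158/37 = 16623/37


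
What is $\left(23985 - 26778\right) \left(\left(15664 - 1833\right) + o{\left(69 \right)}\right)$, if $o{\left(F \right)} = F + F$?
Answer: $-39015417$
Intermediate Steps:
$o{\left(F \right)} = 2 F$
$\left(23985 - 26778\right) \left(\left(15664 - 1833\right) + o{\left(69 \right)}\right) = \left(23985 - 26778\right) \left(\left(15664 - 1833\right) + 2 \cdot 69\right) = - 2793 \left(13831 + 138\right) = \left(-2793\right) 13969 = -39015417$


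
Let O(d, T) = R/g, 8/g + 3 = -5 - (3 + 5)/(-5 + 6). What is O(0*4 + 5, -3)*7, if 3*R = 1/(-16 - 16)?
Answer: 7/48 ≈ 0.14583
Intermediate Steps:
R = -1/96 (R = 1/(3*(-16 - 16)) = (⅓)/(-32) = (⅓)*(-1/32) = -1/96 ≈ -0.010417)
g = -½ (g = 8/(-3 + (-5 - (3 + 5)/(-5 + 6))) = 8/(-3 + (-5 - 8/1)) = 8/(-3 + (-5 - 8)) = 8/(-3 - 13) = 8/(-16) = 8*(-1/16) = -½ ≈ -0.50000)
O(d, T) = 1/48 (O(d, T) = -1/(96*(-½)) = -1/96*(-2) = 1/48)
O(0*4 + 5, -3)*7 = (1/48)*7 = 7/48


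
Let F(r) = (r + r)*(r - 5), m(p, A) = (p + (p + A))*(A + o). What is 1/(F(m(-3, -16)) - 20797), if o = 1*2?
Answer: 1/165851 ≈ 6.0295e-6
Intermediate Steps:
o = 2
m(p, A) = (2 + A)*(A + 2*p) (m(p, A) = (p + (p + A))*(A + 2) = (p + (A + p))*(2 + A) = (A + 2*p)*(2 + A) = (2 + A)*(A + 2*p))
F(r) = 2*r*(-5 + r) (F(r) = (2*r)*(-5 + r) = 2*r*(-5 + r))
1/(F(m(-3, -16)) - 20797) = 1/(2*((-16)² + 2*(-16) + 4*(-3) + 2*(-16)*(-3))*(-5 + ((-16)² + 2*(-16) + 4*(-3) + 2*(-16)*(-3))) - 20797) = 1/(2*(256 - 32 - 12 + 96)*(-5 + (256 - 32 - 12 + 96)) - 20797) = 1/(2*308*(-5 + 308) - 20797) = 1/(2*308*303 - 20797) = 1/(186648 - 20797) = 1/165851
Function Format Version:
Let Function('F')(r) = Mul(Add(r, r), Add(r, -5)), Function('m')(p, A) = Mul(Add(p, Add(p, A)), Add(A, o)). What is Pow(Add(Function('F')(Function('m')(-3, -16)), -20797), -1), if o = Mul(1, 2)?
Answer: Rational(1, 165851) ≈ 6.0295e-6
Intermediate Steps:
o = 2
Function('m')(p, A) = Mul(Add(2, A), Add(A, Mul(2, p))) (Function('m')(p, A) = Mul(Add(p, Add(p, A)), Add(A, 2)) = Mul(Add(p, Add(A, p)), Add(2, A)) = Mul(Add(A, Mul(2, p)), Add(2, A)) = Mul(Add(2, A), Add(A, Mul(2, p))))
Function('F')(r) = Mul(2, r, Add(-5, r)) (Function('F')(r) = Mul(Mul(2, r), Add(-5, r)) = Mul(2, r, Add(-5, r)))
Pow(Add(Function('F')(Function('m')(-3, -16)), -20797), -1) = Pow(Add(Mul(2, Add(Pow(-16, 2), Mul(2, -16), Mul(4, -3), Mul(2, -16, -3)), Add(-5, Add(Pow(-16, 2), Mul(2, -16), Mul(4, -3), Mul(2, -16, -3)))), -20797), -1) = Pow(Add(Mul(2, Add(256, -32, -12, 96), Add(-5, Add(256, -32, -12, 96))), -20797), -1) = Pow(Add(Mul(2, 308, Add(-5, 308)), -20797), -1) = Pow(Add(Mul(2, 308, 303), -20797), -1) = Pow(Add(186648, -20797), -1) = Pow(165851, -1) = Rational(1, 165851)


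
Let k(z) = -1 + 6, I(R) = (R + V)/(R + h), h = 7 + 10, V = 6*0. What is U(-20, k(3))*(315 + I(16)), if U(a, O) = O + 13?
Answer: 62466/11 ≈ 5678.7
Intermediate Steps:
V = 0
h = 17
I(R) = R/(17 + R) (I(R) = (R + 0)/(R + 17) = R/(17 + R))
k(z) = 5
U(a, O) = 13 + O
U(-20, k(3))*(315 + I(16)) = (13 + 5)*(315 + 16/(17 + 16)) = 18*(315 + 16/33) = 18*(10411/33) = 62466/11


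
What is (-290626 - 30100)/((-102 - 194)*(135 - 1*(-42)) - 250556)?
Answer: 160363/151474 ≈ 1.0587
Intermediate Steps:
(-290626 - 30100)/((-102 - 194)*(135 - 1*(-42)) - 250556) = -320726/(-296*(135 + 42) - 250556) = -320726/(-296*177 - 250556) = -320726/(-52392 - 250556) = -320726/(-302948) = -320726*(-1/302948) = 160363/151474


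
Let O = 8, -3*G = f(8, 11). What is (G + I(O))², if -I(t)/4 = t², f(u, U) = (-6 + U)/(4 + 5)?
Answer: 47844889/729 ≈ 65631.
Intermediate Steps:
f(u, U) = -⅔ + U/9 (f(u, U) = (-6 + U)/9 = (-6 + U)*(⅑) = -⅔ + U/9)
G = -5/27 (G = -(-⅔ + (⅑)*11)/3 = -(-⅔ + 11/9)/3 = -⅓*5/9 = -5/27 ≈ -0.18519)
I(t) = -4*t²
(G + I(O))² = (-5/27 - 4*8²)² = (-5/27 - 4*64)² = (-5/27 - 256)² = (-6917/27)² = 47844889/729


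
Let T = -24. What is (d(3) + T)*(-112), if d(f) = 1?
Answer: 2576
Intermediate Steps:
(d(3) + T)*(-112) = (1 - 24)*(-112) = -23*(-112) = 2576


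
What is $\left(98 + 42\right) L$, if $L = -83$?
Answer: $-11620$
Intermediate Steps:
$\left(98 + 42\right) L = \left(98 + 42\right) \left(-83\right) = 140 \left(-83\right) = -11620$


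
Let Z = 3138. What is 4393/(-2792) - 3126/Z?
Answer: -3752171/1460216 ≈ -2.5696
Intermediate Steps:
4393/(-2792) - 3126/Z = 4393/(-2792) - 3126/3138 = 4393*(-1/2792) - 3126*1/3138 = -4393/2792 - 521/523 = -3752171/1460216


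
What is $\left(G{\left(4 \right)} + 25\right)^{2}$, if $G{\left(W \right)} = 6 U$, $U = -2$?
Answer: $169$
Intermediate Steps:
$G{\left(W \right)} = -12$ ($G{\left(W \right)} = 6 \left(-2\right) = -12$)
$\left(G{\left(4 \right)} + 25\right)^{2} = \left(-12 + 25\right)^{2} = 13^{2} = 169$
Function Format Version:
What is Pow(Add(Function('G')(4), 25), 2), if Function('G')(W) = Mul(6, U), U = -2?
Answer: 169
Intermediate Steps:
Function('G')(W) = -12 (Function('G')(W) = Mul(6, -2) = -12)
Pow(Add(Function('G')(4), 25), 2) = Pow(Add(-12, 25), 2) = Pow(13, 2) = 169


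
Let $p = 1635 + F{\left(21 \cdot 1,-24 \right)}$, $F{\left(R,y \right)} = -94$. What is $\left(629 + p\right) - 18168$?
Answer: $-15998$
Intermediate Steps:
$p = 1541$ ($p = 1635 - 94 = 1541$)
$\left(629 + p\right) - 18168 = \left(629 + 1541\right) - 18168 = 2170 - 18168 = -15998$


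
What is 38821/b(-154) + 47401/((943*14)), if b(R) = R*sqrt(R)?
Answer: 47401/13202 + 38821*I*sqrt(154)/23716 ≈ 3.5904 + 20.314*I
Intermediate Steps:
b(R) = R**(3/2)
38821/b(-154) + 47401/((943*14)) = 38821/((-154)**(3/2)) + 47401/((943*14)) = 38821/((-154*I*sqrt(154))) + 47401/13202 = 38821*(I*sqrt(154)/23716) + 47401*(1/13202) = 38821*I*sqrt(154)/23716 + 47401/13202 = 47401/13202 + 38821*I*sqrt(154)/23716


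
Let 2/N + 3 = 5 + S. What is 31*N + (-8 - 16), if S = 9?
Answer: -202/11 ≈ -18.364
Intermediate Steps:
N = 2/11 (N = 2/(-3 + (5 + 9)) = 2/(-3 + 14) = 2/11 ≈ 0.18182)
31*N + (-8 - 16) = 31*(2/11) + (-8 - 16) = 62/11 - 24 = -202/11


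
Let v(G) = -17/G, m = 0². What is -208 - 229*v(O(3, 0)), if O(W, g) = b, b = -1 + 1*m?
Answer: -4101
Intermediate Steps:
m = 0
b = -1 (b = -1 + 1*0 = -1 + 0 = -1)
O(W, g) = -1
-208 - 229*v(O(3, 0)) = -208 - (-3893)/(-1) = -208 - (-3893)*(-1) = -208 - 229*17 = -208 - 3893 = -4101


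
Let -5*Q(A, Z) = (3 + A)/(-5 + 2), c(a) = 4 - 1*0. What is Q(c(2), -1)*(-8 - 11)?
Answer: -133/15 ≈ -8.8667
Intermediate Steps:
c(a) = 4 (c(a) = 4 + 0 = 4)
Q(A, Z) = 1/5 + A/15 (Q(A, Z) = -(3 + A)/(5*(-5 + 2)) = -(3 + A)/(5*(-3)) = -(3 + A)*(-1)/(5*3) = -(-1 - A/3)/5 = 1/5 + A/15)
Q(c(2), -1)*(-8 - 11) = (1/5 + (1/15)*4)*(-8 - 11) = (1/5 + 4/15)*(-19) = (7/15)*(-19) = -133/15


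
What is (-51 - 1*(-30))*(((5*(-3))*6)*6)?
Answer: 11340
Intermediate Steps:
(-51 - 1*(-30))*(((5*(-3))*6)*6) = (-51 + 30)*(-15*6*6) = -(-1890)*6 = -21*(-540) = 11340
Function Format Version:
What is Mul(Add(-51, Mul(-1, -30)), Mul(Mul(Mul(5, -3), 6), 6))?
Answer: 11340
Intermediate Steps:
Mul(Add(-51, Mul(-1, -30)), Mul(Mul(Mul(5, -3), 6), 6)) = Mul(Add(-51, 30), Mul(Mul(-15, 6), 6)) = Mul(-21, Mul(-90, 6)) = Mul(-21, -540) = 11340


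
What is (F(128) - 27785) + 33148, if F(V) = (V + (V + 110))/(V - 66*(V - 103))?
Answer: 4081060/761 ≈ 5362.8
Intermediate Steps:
F(V) = (110 + 2*V)/(6798 - 65*V) (F(V) = (V + (110 + V))/(V - 66*(-103 + V)) = (110 + 2*V)/(V + (6798 - 66*V)) = (110 + 2*V)/(6798 - 65*V))
(F(128) - 27785) + 33148 = (2*(-55 - 1*128)/(-6798 + 65*128) - 27785) + 33148 = (2*(-55 - 128)/(-6798 + 8320) - 27785) + 33148 = (2*(-183)/1522 - 27785) + 33148 = (2*(1/1522)*(-183) - 27785) + 33148 = (-183/761 - 27785) + 33148 = -21144568/761 + 33148 = 4081060/761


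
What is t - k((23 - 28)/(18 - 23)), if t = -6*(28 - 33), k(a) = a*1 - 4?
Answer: 33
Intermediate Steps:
k(a) = -4 + a (k(a) = a - 4 = -4 + a)
t = 30 (t = -6*(-5) = 30)
t - k((23 - 28)/(18 - 23)) = 30 - (-4 + (23 - 28)/(18 - 23)) = 30 - (-4 - 5/(-5)) = 30 - (-4 - 5*(-⅕)) = 30 - (-4 + 1) = 30 - 1*(-3) = 30 + 3 = 33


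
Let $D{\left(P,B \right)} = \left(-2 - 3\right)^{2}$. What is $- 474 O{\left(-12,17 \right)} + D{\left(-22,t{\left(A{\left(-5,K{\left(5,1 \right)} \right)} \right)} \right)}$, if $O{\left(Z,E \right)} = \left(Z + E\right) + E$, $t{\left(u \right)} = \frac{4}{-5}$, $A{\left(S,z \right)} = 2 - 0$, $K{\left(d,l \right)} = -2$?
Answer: $-10403$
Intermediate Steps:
$A{\left(S,z \right)} = 2$ ($A{\left(S,z \right)} = 2 + 0 = 2$)
$t{\left(u \right)} = - \frac{4}{5}$ ($t{\left(u \right)} = 4 \left(- \frac{1}{5}\right) = - \frac{4}{5}$)
$O{\left(Z,E \right)} = Z + 2 E$ ($O{\left(Z,E \right)} = \left(E + Z\right) + E = Z + 2 E$)
$D{\left(P,B \right)} = 25$ ($D{\left(P,B \right)} = \left(-5\right)^{2} = 25$)
$- 474 O{\left(-12,17 \right)} + D{\left(-22,t{\left(A{\left(-5,K{\left(5,1 \right)} \right)} \right)} \right)} = - 474 \left(-12 + 2 \cdot 17\right) + 25 = - 474 \left(-12 + 34\right) + 25 = \left(-474\right) 22 + 25 = -10428 + 25 = -10403$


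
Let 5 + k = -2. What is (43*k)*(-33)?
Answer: 9933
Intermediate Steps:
k = -7 (k = -5 - 2 = -7)
(43*k)*(-33) = (43*(-7))*(-33) = -301*(-33) = 9933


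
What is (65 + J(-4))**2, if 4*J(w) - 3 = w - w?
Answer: 69169/16 ≈ 4323.1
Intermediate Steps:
J(w) = 3/4 (J(w) = 3/4 + (w - w)/4 = 3/4 + (1/4)*0 = 3/4 + 0 = 3/4)
(65 + J(-4))**2 = (65 + 3/4)**2 = (263/4)**2 = 69169/16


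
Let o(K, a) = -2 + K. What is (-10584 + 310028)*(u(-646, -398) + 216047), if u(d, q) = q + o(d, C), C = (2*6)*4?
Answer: 64380759444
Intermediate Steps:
C = 48 (C = 12*4 = 48)
u(d, q) = -2 + d + q (u(d, q) = q + (-2 + d) = -2 + d + q)
(-10584 + 310028)*(u(-646, -398) + 216047) = (-10584 + 310028)*((-2 - 646 - 398) + 216047) = 299444*(-1046 + 216047) = 299444*215001 = 64380759444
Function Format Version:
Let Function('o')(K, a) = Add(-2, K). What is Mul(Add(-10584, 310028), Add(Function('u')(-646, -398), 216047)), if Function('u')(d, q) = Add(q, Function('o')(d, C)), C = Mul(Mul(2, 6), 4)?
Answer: 64380759444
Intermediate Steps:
C = 48 (C = Mul(12, 4) = 48)
Function('u')(d, q) = Add(-2, d, q) (Function('u')(d, q) = Add(q, Add(-2, d)) = Add(-2, d, q))
Mul(Add(-10584, 310028), Add(Function('u')(-646, -398), 216047)) = Mul(Add(-10584, 310028), Add(Add(-2, -646, -398), 216047)) = Mul(299444, Add(-1046, 216047)) = Mul(299444, 215001) = 64380759444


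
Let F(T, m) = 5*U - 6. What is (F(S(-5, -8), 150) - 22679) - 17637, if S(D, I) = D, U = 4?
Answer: -40302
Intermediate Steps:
F(T, m) = 14 (F(T, m) = 5*4 - 6 = 20 - 6 = 14)
(F(S(-5, -8), 150) - 22679) - 17637 = (14 - 22679) - 17637 = -22665 - 17637 = -40302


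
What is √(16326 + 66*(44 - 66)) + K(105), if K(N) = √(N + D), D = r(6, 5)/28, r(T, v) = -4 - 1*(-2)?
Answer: √14874 + √20566/14 ≈ 132.20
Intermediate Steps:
r(T, v) = -2 (r(T, v) = -4 + 2 = -2)
D = -1/14 (D = -2/28 = -2*1/28 = -1/14 ≈ -0.071429)
K(N) = √(-1/14 + N) (K(N) = √(N - 1/14) = √(-1/14 + N))
√(16326 + 66*(44 - 66)) + K(105) = √(16326 + 66*(44 - 66)) + √(-14 + 196*105)/14 = √(16326 + 66*(-22)) + √(-14 + 20580)/14 = √(16326 - 1452) + √20566/14 = √14874 + √20566/14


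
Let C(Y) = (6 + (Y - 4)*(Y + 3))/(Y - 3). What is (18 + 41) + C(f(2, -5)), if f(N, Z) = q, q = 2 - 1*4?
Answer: 59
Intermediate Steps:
q = -2 (q = 2 - 4 = -2)
f(N, Z) = -2
C(Y) = (6 + (-4 + Y)*(3 + Y))/(-3 + Y)
(18 + 41) + C(f(2, -5)) = (18 + 41) + (2 - 2) = 59 + 0 = 59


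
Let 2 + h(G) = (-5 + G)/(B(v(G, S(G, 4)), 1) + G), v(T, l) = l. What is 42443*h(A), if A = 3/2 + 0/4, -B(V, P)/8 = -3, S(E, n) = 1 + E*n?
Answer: -4626287/51 ≈ -90712.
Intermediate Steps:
B(V, P) = 24 (B(V, P) = -8*(-3) = 24)
A = 3/2 (A = 3*(1/2) + 0*(1/4) = 3/2 + 0 = 3/2 ≈ 1.5000)
h(G) = -2 + (-5 + G)/(24 + G)
42443*h(A) = 42443*((-53 - 1*3/2)/(24 + 3/2)) = 42443*((-53 - 3/2)/(51/2)) = 42443*((2/51)*(-109/2)) = 42443*(-109/51) = -4626287/51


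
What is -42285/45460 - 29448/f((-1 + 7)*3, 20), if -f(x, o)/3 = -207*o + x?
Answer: -20684471/6246204 ≈ -3.3115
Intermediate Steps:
f(x, o) = -3*x + 621*o (f(x, o) = -3*(-207*o + x) = -3*(x - 207*o) = -3*x + 621*o)
-42285/45460 - 29448/f((-1 + 7)*3, 20) = -42285/45460 - 29448/(-3*(-1 + 7)*3 + 621*20) = -42285*1/45460 - 29448/(-18*3 + 12420) = -8457/9092 - 29448/(-3*18 + 12420) = -8457/9092 - 29448/(-54 + 12420) = -8457/9092 - 29448/12366 = -8457/9092 - 29448*1/12366 = -8457/9092 - 1636/687 = -20684471/6246204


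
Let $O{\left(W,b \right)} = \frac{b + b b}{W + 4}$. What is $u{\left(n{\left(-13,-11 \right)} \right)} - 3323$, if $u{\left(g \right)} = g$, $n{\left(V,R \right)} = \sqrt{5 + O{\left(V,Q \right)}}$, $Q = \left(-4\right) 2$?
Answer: $-3323 + \frac{i \sqrt{11}}{3} \approx -3323.0 + 1.1055 i$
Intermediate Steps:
$Q = -8$
$O{\left(W,b \right)} = \frac{b + b^{2}}{4 + W}$
$n{\left(V,R \right)} = \sqrt{5 + \frac{56}{4 + V}}$ ($n{\left(V,R \right)} = \sqrt{5 - \frac{8 \left(1 - 8\right)}{4 + V}} = \sqrt{5 - 8 \frac{1}{4 + V} \left(-7\right)} = \sqrt{5 + \frac{56}{4 + V}}$)
$u{\left(n{\left(-13,-11 \right)} \right)} - 3323 = \sqrt{\frac{76 + 5 \left(-13\right)}{4 - 13}} - 3323 = \sqrt{\frac{76 - 65}{-9}} - 3323 = \sqrt{\left(- \frac{1}{9}\right) 11} - 3323 = \sqrt{- \frac{11}{9}} - 3323 = \frac{i \sqrt{11}}{3} - 3323 = -3323 + \frac{i \sqrt{11}}{3}$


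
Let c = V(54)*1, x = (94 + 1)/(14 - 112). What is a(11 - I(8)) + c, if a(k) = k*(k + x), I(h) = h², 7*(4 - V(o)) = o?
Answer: 279953/98 ≈ 2856.7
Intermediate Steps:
V(o) = 4 - o/7
x = -95/98 (x = 95/(-98) = 95*(-1/98) = -95/98 ≈ -0.96939)
c = -26/7 (c = (4 - ⅐*54)*1 = (4 - 54/7)*1 = -26/7*1 = -26/7 ≈ -3.7143)
a(k) = k*(-95/98 + k) (a(k) = k*(k - 95/98) = k*(-95/98 + k))
a(11 - I(8)) + c = (11 - 1*8²)*(-95 + 98*(11 - 1*8²))/98 - 26/7 = (11 - 1*64)*(-95 + 98*(11 - 1*64))/98 - 26/7 = (11 - 64)*(-95 + 98*(11 - 64))/98 - 26/7 = (1/98)*(-53)*(-95 + 98*(-53)) - 26/7 = (1/98)*(-53)*(-95 - 5194) - 26/7 = (1/98)*(-53)*(-5289) - 26/7 = 280317/98 - 26/7 = 279953/98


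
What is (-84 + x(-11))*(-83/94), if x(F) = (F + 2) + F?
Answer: 4316/47 ≈ 91.830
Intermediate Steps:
x(F) = 2 + 2*F (x(F) = (2 + F) + F = 2 + 2*F)
(-84 + x(-11))*(-83/94) = (-84 + (2 + 2*(-11)))*(-83/94) = (-84 + (2 - 22))*(-83*1/94) = (-84 - 20)*(-83/94) = -104*(-83/94) = 4316/47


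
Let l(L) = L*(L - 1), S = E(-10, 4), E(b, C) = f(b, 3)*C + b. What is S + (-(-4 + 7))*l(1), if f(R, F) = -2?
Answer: -18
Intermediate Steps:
E(b, C) = b - 2*C (E(b, C) = -2*C + b = b - 2*C)
S = -18 (S = -10 - 2*4 = -10 - 8 = -18)
l(L) = L*(-1 + L)
S + (-(-4 + 7))*l(1) = -18 + (-(-4 + 7))*(1*(-1 + 1)) = -18 + (-1*3)*(1*0) = -18 - 3*0 = -18 + 0 = -18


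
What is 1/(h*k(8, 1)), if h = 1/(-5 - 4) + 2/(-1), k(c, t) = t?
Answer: -9/19 ≈ -0.47368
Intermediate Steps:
h = -19/9 (h = 1/(-9) + 2*(-1) = 1*(-⅑) - 2 = -⅑ - 2 = -19/9 ≈ -2.1111)
1/(h*k(8, 1)) = 1/(-19/9*1) = 1/(-19/9) = -9/19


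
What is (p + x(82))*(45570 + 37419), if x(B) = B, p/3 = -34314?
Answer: -8536248540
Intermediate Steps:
p = -102942 (p = 3*(-34314) = -102942)
(p + x(82))*(45570 + 37419) = (-102942 + 82)*(45570 + 37419) = -102860*82989 = -8536248540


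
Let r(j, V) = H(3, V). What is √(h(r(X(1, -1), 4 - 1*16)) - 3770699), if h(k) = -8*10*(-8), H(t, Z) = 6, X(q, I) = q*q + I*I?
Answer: I*√3770059 ≈ 1941.7*I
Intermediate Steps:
X(q, I) = I² + q² (X(q, I) = q² + I² = I² + q²)
r(j, V) = 6
h(k) = 640 (h(k) = -80*(-8) = 640)
√(h(r(X(1, -1), 4 - 1*16)) - 3770699) = √(640 - 3770699) = √(-3770059) = I*√3770059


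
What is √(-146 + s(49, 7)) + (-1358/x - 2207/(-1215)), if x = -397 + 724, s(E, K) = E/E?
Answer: -309427/132435 + I*√145 ≈ -2.3364 + 12.042*I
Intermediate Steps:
s(E, K) = 1
x = 327
√(-146 + s(49, 7)) + (-1358/x - 2207/(-1215)) = √(-146 + 1) + (-1358/327 - 2207/(-1215)) = √(-145) + (-1358*1/327 - 2207*(-1/1215)) = I*√145 + (-1358/327 + 2207/1215) = I*√145 - 309427/132435 = -309427/132435 + I*√145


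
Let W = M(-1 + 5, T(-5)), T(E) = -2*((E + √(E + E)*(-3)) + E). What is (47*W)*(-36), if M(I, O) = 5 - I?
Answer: -1692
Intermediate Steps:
T(E) = -4*E + 6*√2*√E (T(E) = -2*((E + √(2*E)*(-3)) + E) = -2*((E + (√2*√E)*(-3)) + E) = -2*((E - 3*√2*√E) + E) = -2*(2*E - 3*√2*√E) = -4*E + 6*√2*√E)
W = 1 (W = 5 - (-1 + 5) = 5 - 1*4 = 5 - 4 = 1)
(47*W)*(-36) = (47*1)*(-36) = 47*(-36) = -1692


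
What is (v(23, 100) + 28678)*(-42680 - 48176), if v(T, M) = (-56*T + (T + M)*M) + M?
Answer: -3615160240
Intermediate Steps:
v(T, M) = M - 56*T + M*(M + T) (v(T, M) = (-56*T + (M + T)*M) + M = (-56*T + M*(M + T)) + M = M - 56*T + M*(M + T))
(v(23, 100) + 28678)*(-42680 - 48176) = ((100 + 100² - 56*23 + 100*23) + 28678)*(-42680 - 48176) = ((100 + 10000 - 1288 + 2300) + 28678)*(-90856) = (11112 + 28678)*(-90856) = 39790*(-90856) = -3615160240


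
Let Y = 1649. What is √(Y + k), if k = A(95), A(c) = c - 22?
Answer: √1722 ≈ 41.497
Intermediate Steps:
A(c) = -22 + c
k = 73 (k = -22 + 95 = 73)
√(Y + k) = √(1649 + 73) = √1722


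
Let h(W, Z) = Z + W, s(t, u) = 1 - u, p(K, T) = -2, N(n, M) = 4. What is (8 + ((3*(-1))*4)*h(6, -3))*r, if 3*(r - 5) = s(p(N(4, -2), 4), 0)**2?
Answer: -448/3 ≈ -149.33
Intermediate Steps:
h(W, Z) = W + Z
r = 16/3 (r = 5 + (1 - 1*0)**2/3 = 5 + (1 + 0)**2/3 = 5 + (1/3)*1**2 = 5 + (1/3)*1 = 5 + 1/3 = 16/3 ≈ 5.3333)
(8 + ((3*(-1))*4)*h(6, -3))*r = (8 + ((3*(-1))*4)*(6 - 3))*(16/3) = (8 - 3*4*3)*(16/3) = (8 - 12*3)*(16/3) = (8 - 36)*(16/3) = -28*16/3 = -448/3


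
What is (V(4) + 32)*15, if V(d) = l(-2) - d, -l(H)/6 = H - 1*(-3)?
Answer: 330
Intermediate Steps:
l(H) = -18 - 6*H (l(H) = -6*(H - 1*(-3)) = -6*(H + 3) = -6*(3 + H) = -18 - 6*H)
V(d) = -6 - d (V(d) = (-18 - 6*(-2)) - d = (-18 + 12) - d = -6 - d)
(V(4) + 32)*15 = ((-6 - 1*4) + 32)*15 = ((-6 - 4) + 32)*15 = (-10 + 32)*15 = 22*15 = 330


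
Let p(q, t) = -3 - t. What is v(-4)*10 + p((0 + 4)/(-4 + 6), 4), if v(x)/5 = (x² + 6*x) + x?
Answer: -607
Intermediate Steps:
v(x) = 5*x² + 35*x (v(x) = 5*((x² + 6*x) + x) = 5*(x² + 7*x) = 5*x² + 35*x)
v(-4)*10 + p((0 + 4)/(-4 + 6), 4) = (5*(-4)*(7 - 4))*10 + (-3 - 1*4) = (5*(-4)*3)*10 + (-3 - 4) = -60*10 - 7 = -600 - 7 = -607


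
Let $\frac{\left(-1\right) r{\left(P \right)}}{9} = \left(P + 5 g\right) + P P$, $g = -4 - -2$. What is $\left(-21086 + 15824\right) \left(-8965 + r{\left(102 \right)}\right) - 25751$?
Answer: $544217647$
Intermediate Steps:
$g = -2$ ($g = -4 + 2 = -2$)
$r{\left(P \right)} = 90 - 9 P - 9 P^{2}$ ($r{\left(P \right)} = - 9 \left(\left(P + 5 \left(-2\right)\right) + P P\right) = - 9 \left(\left(P - 10\right) + P^{2}\right) = - 9 \left(\left(-10 + P\right) + P^{2}\right) = - 9 \left(-10 + P + P^{2}\right) = 90 - 9 P - 9 P^{2}$)
$\left(-21086 + 15824\right) \left(-8965 + r{\left(102 \right)}\right) - 25751 = \left(-21086 + 15824\right) \left(-8965 - \left(828 + 93636\right)\right) - 25751 = - 5262 \left(-8965 - 94464\right) - 25751 = \left(-5262\right) \left(-103429\right) - 25751 = 544243398 - 25751 = 544217647$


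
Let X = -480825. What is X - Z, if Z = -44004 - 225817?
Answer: -211004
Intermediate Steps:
Z = -269821
X - Z = -480825 - 1*(-269821) = -480825 + 269821 = -211004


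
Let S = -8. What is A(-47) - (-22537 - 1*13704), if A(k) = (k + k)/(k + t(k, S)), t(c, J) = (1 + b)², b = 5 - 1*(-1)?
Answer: 36194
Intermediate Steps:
b = 6 (b = 5 + 1 = 6)
t(c, J) = 49 (t(c, J) = (1 + 6)² = 7² = 49)
A(k) = 2*k/(49 + k) (A(k) = (k + k)/(k + 49) = (2*k)/(49 + k) = 2*k/(49 + k))
A(-47) - (-22537 - 1*13704) = 2*(-47)/(49 - 47) - (-22537 - 1*13704) = 2*(-47)/2 - (-22537 - 13704) = 2*(-47)*(½) - 1*(-36241) = -47 + 36241 = 36194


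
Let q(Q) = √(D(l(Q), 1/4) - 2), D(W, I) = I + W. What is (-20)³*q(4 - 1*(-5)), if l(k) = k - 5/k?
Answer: -4000*√241/3 ≈ -20699.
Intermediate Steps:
l(k) = k - 5/k
q(Q) = √(-7/4 + Q - 5/Q) (q(Q) = √((1/4 + (Q - 5/Q)) - 2) = √((¼ + (Q - 5/Q)) - 2) = √((¼ + Q - 5/Q) - 2) = √(-7/4 + Q - 5/Q))
(-20)³*q(4 - 1*(-5)) = (-20)³*(√(-7 - 20/(4 - 1*(-5)) + 4*(4 - 1*(-5)))/2) = -4000*√(-7 - 20/(4 + 5) + 4*(4 + 5)) = -4000*√(-7 - 20/9 + 4*9) = -4000*√(-7 - 20*⅑ + 36) = -4000*√(-7 - 20/9 + 36) = -4000*√(241/9) = -4000*√241/3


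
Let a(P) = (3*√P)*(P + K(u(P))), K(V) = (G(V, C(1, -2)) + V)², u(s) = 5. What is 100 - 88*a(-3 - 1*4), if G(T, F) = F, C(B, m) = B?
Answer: 100 - 7656*I*√7 ≈ 100.0 - 20256.0*I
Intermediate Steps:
K(V) = (1 + V)²
a(P) = 3*√P*(36 + P) (a(P) = (3*√P)*(P + (1 + 5)²) = (3*√P)*(P + 6²) = (3*√P)*(P + 36) = (3*√P)*(36 + P) = 3*√P*(36 + P))
100 - 88*a(-3 - 1*4) = 100 - 264*√(-3 - 1*4)*(36 + (-3 - 1*4)) = 100 - 264*√(-3 - 4)*(36 + (-3 - 4)) = 100 - 264*√(-7)*(36 - 7) = 100 - 264*I*√7*29 = 100 - 7656*I*√7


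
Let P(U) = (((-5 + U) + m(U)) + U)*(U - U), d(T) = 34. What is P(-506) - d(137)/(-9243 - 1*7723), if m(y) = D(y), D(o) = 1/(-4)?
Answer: 1/499 ≈ 0.0020040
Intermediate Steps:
D(o) = -1/4
m(y) = -1/4
P(U) = 0 (P(U) = (((-5 + U) - 1/4) + U)*(U - U) = ((-21/4 + U) + U)*0 = (-21/4 + 2*U)*0 = 0)
P(-506) - d(137)/(-9243 - 1*7723) = 0 - 34/(-9243 - 1*7723) = 0 - 34/(-9243 - 7723) = 0 - 34/(-16966) = 0 - 34*(-1)/16966 = 0 - 1*(-1/499) = 0 + 1/499 = 1/499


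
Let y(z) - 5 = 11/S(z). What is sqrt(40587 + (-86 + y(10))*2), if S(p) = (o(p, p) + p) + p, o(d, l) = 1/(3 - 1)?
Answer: sqrt(67956229)/41 ≈ 201.06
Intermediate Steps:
o(d, l) = 1/2
S(p) = 1/2 + 2*p (S(p) = (1/2 + p) + p = 1/2 + 2*p)
y(z) = 5 + 11/(1/2 + 2*z)
sqrt(40587 + (-86 + y(10))*2) = sqrt(40587 + (-86 + (27 + 20*10)/(1 + 4*10))*2) = sqrt(40587 + (-86 + (27 + 200)/(1 + 40))*2) = sqrt(40587 + (-86 + 227/41)*2) = sqrt(40587 - 3299/41*2) = sqrt(40587 - 6598/41) = sqrt(1657469/41) = sqrt(67956229)/41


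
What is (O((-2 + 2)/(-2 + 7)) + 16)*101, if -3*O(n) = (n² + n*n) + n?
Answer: 1616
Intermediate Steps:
O(n) = -2*n²/3 - n/3 (O(n) = -((n² + n*n) + n)/3 = -((n² + n²) + n)/3 = -(2*n² + n)/3 = -(n + 2*n²)/3 = -2*n²/3 - n/3)
(O((-2 + 2)/(-2 + 7)) + 16)*101 = (-(-2 + 2)/(-2 + 7)*(1 + 2*((-2 + 2)/(-2 + 7)))/3 + 16)*101 = (-0/5*(1 + 2*(0/5))/3 + 16)*101 = (-0*(⅕)*(1 + 2*(0*(⅕)))/3 + 16)*101 = (-⅓*0*(1 + 2*0) + 16)*101 = (-⅓*0*(1 + 0) + 16)*101 = (-⅓*0*1 + 16)*101 = (0 + 16)*101 = 16*101 = 1616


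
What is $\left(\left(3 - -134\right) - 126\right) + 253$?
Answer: $264$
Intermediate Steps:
$\left(\left(3 - -134\right) - 126\right) + 253 = \left(\left(3 + 134\right) - 126\right) + 253 = \left(137 - 126\right) + 253 = 11 + 253 = 264$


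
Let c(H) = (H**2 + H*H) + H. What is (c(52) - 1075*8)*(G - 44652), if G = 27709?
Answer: 53201020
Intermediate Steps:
c(H) = H + 2*H**2 (c(H) = (H**2 + H**2) + H = 2*H**2 + H = H + 2*H**2)
(c(52) - 1075*8)*(G - 44652) = (52*(1 + 2*52) - 1075*8)*(27709 - 44652) = (52*(1 + 104) - 8600)*(-16943) = (52*105 - 8600)*(-16943) = (5460 - 8600)*(-16943) = -3140*(-16943) = 53201020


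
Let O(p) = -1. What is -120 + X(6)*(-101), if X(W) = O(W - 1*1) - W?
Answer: 587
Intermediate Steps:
X(W) = -1 - W
-120 + X(6)*(-101) = -120 + (-1 - 1*6)*(-101) = -120 + (-1 - 6)*(-101) = -120 - 7*(-101) = -120 + 707 = 587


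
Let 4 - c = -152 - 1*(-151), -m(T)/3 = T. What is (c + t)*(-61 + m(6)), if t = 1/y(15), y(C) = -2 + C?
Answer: -5214/13 ≈ -401.08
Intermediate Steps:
m(T) = -3*T
t = 1/13 (t = 1/(-2 + 15) = 1/13 ≈ 0.076923)
c = 5 (c = 4 - (-152 - 1*(-151)) = 4 - (-152 + 151) = 4 - 1*(-1) = 4 + 1 = 5)
(c + t)*(-61 + m(6)) = (5 + 1/13)*(-61 - 3*6) = 66*(-61 - 18)/13 = (66/13)*(-79) = -5214/13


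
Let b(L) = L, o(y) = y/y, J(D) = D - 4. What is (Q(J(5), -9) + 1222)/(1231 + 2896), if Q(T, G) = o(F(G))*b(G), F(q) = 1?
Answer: 1213/4127 ≈ 0.29392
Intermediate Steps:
J(D) = -4 + D
o(y) = 1
Q(T, G) = G (Q(T, G) = 1*G = G)
(Q(J(5), -9) + 1222)/(1231 + 2896) = (-9 + 1222)/(1231 + 2896) = 1213/4127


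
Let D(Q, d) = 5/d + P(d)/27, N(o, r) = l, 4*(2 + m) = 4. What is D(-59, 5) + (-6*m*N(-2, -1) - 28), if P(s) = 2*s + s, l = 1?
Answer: -184/9 ≈ -20.444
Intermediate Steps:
m = -1 (m = -2 + (¼)*4 = -2 + 1 = -1)
P(s) = 3*s
N(o, r) = 1
D(Q, d) = 5/d + d/9 (D(Q, d) = 5/d + (3*d)/27 = 5/d + (3*d)*(1/27) = 5/d + d/9)
D(-59, 5) + (-6*m*N(-2, -1) - 28) = (5/5 + (⅑)*5) + (-(-6) - 28) = (5*(⅕) + 5/9) + (-6*(-1) - 28) = (1 + 5/9) + (6 - 28) = 14/9 - 22 = -184/9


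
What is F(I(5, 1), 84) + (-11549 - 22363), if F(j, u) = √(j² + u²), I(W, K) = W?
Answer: -33912 + √7081 ≈ -33828.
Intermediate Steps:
F(I(5, 1), 84) + (-11549 - 22363) = √(5² + 84²) + (-11549 - 22363) = √(25 + 7056) - 33912 = √7081 - 33912 = -33912 + √7081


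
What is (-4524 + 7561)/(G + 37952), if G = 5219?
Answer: 3037/43171 ≈ 0.070348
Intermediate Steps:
(-4524 + 7561)/(G + 37952) = (-4524 + 7561)/(5219 + 37952) = 3037/43171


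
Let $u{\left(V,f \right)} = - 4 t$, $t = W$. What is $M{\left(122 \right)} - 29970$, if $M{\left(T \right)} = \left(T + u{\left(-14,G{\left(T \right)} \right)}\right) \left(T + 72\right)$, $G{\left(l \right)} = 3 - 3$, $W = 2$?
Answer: $-7854$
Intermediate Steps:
$t = 2$
$G{\left(l \right)} = 0$ ($G{\left(l \right)} = 3 - 3 = 0$)
$u{\left(V,f \right)} = -8$ ($u{\left(V,f \right)} = \left(-4\right) 2 = -8$)
$M{\left(T \right)} = \left(-8 + T\right) \left(72 + T\right)$ ($M{\left(T \right)} = \left(T - 8\right) \left(T + 72\right) = \left(-8 + T\right) \left(72 + T\right)$)
$M{\left(122 \right)} - 29970 = \left(-576 + 122^{2} + 64 \cdot 122\right) - 29970 = \left(-576 + 14884 + 7808\right) - 29970 = 22116 - 29970 = -7854$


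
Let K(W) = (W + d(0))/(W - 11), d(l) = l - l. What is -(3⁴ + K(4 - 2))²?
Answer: -528529/81 ≈ -6525.0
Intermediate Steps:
d(l) = 0
K(W) = W/(-11 + W) (K(W) = (W + 0)/(W - 11) = W/(-11 + W))
-(3⁴ + K(4 - 2))² = -(3⁴ + (4 - 2)/(-11 + (4 - 2)))² = -(81 + 2/(-11 + 2))² = -(81 + 2/(-9))² = -(81 + 2*(-⅑))² = -(81 - 2/9)² = -(727/9)² = -1*528529/81 = -528529/81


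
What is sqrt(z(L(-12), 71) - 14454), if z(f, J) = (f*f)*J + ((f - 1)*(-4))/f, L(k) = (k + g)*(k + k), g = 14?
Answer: sqrt(5368533)/6 ≈ 386.17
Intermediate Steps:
L(k) = 2*k*(14 + k) (L(k) = (k + 14)*(k + k) = (14 + k)*(2*k) = 2*k*(14 + k))
z(f, J) = J*f**2 + (4 - 4*f)/f (z(f, J) = f**2*J + ((-1 + f)*(-4))/f = J*f**2 + (4 - 4*f)/f)
sqrt(z(L(-12), 71) - 14454) = sqrt((-4 + 4/((2*(-12)*(14 - 12))) + 71*(2*(-12)*(14 - 12))**2) - 14454) = sqrt((-4 + 4/((2*(-12)*2)) + 71*(2*(-12)*2)**2) - 14454) = sqrt((-4 + 4/(-48) + 71*(-48)**2) - 14454) = sqrt((-4 + 4*(-1/48) + 71*2304) - 14454) = sqrt((-4 - 1/12 + 163584) - 14454) = sqrt(1962959/12 - 14454) = sqrt(1789511/12) = sqrt(5368533)/6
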